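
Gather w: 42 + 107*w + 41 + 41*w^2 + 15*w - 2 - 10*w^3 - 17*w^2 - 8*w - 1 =-10*w^3 + 24*w^2 + 114*w + 80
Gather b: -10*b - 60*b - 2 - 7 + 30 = 21 - 70*b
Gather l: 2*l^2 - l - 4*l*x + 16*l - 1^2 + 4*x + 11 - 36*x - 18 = 2*l^2 + l*(15 - 4*x) - 32*x - 8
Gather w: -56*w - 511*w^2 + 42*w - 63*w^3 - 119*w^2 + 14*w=-63*w^3 - 630*w^2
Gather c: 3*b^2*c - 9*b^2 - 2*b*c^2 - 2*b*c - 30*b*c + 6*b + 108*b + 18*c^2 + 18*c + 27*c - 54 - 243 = -9*b^2 + 114*b + c^2*(18 - 2*b) + c*(3*b^2 - 32*b + 45) - 297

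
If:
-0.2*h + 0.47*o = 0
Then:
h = 2.35*o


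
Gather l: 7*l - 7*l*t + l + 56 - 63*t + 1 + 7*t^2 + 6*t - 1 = l*(8 - 7*t) + 7*t^2 - 57*t + 56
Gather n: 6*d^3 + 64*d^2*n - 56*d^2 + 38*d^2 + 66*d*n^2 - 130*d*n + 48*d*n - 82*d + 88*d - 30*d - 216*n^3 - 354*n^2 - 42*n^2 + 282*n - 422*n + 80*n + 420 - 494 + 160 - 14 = 6*d^3 - 18*d^2 - 24*d - 216*n^3 + n^2*(66*d - 396) + n*(64*d^2 - 82*d - 60) + 72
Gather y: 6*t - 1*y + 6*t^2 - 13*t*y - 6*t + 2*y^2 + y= 6*t^2 - 13*t*y + 2*y^2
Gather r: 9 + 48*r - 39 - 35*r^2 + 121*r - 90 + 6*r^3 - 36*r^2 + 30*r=6*r^3 - 71*r^2 + 199*r - 120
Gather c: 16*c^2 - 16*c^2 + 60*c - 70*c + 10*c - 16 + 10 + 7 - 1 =0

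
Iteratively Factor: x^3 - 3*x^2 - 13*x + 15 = (x - 5)*(x^2 + 2*x - 3) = (x - 5)*(x - 1)*(x + 3)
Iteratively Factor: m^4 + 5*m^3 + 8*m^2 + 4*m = (m + 2)*(m^3 + 3*m^2 + 2*m) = m*(m + 2)*(m^2 + 3*m + 2) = m*(m + 2)^2*(m + 1)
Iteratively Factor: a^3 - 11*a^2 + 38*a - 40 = (a - 2)*(a^2 - 9*a + 20) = (a - 4)*(a - 2)*(a - 5)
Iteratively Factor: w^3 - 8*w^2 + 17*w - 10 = (w - 5)*(w^2 - 3*w + 2) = (w - 5)*(w - 2)*(w - 1)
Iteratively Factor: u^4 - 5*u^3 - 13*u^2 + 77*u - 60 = (u - 3)*(u^3 - 2*u^2 - 19*u + 20) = (u - 5)*(u - 3)*(u^2 + 3*u - 4) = (u - 5)*(u - 3)*(u - 1)*(u + 4)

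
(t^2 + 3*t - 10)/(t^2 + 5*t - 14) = (t + 5)/(t + 7)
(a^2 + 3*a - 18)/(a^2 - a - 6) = (a + 6)/(a + 2)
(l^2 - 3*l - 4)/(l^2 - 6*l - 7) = (l - 4)/(l - 7)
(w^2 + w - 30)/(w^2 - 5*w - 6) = (-w^2 - w + 30)/(-w^2 + 5*w + 6)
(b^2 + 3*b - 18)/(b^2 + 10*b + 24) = (b - 3)/(b + 4)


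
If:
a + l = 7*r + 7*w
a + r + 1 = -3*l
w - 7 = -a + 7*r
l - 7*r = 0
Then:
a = 343/75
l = -133/75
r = -19/75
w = 49/75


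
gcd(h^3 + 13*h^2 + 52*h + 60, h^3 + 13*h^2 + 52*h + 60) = h^3 + 13*h^2 + 52*h + 60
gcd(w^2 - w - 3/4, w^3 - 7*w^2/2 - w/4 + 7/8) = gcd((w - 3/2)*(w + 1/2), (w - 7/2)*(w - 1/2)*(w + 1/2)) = w + 1/2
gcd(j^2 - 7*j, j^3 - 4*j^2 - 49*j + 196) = j - 7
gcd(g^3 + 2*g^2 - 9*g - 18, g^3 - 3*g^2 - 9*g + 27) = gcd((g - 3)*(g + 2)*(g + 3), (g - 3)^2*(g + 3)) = g^2 - 9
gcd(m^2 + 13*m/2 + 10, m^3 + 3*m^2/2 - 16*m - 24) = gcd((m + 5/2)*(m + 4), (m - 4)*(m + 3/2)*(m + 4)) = m + 4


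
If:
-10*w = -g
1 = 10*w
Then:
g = 1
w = 1/10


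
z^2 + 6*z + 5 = (z + 1)*(z + 5)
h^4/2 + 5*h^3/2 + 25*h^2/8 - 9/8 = (h/2 + 1/2)*(h - 1/2)*(h + 3/2)*(h + 3)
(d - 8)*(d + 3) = d^2 - 5*d - 24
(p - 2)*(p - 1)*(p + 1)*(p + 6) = p^4 + 4*p^3 - 13*p^2 - 4*p + 12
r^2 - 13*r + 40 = (r - 8)*(r - 5)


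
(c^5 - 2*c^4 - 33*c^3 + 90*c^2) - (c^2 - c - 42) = c^5 - 2*c^4 - 33*c^3 + 89*c^2 + c + 42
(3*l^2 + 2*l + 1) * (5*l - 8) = 15*l^3 - 14*l^2 - 11*l - 8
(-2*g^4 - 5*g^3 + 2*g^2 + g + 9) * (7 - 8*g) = 16*g^5 + 26*g^4 - 51*g^3 + 6*g^2 - 65*g + 63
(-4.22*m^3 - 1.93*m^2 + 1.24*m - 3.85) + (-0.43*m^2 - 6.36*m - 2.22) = -4.22*m^3 - 2.36*m^2 - 5.12*m - 6.07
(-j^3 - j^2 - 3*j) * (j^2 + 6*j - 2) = -j^5 - 7*j^4 - 7*j^3 - 16*j^2 + 6*j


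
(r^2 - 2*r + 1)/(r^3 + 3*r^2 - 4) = (r - 1)/(r^2 + 4*r + 4)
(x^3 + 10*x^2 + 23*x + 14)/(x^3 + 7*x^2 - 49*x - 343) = (x^2 + 3*x + 2)/(x^2 - 49)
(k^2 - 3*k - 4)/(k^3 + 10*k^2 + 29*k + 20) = (k - 4)/(k^2 + 9*k + 20)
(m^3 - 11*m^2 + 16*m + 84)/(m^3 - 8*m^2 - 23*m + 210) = (m + 2)/(m + 5)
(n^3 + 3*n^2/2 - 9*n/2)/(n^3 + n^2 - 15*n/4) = 2*(n + 3)/(2*n + 5)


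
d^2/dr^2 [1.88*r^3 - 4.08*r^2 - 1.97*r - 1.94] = 11.28*r - 8.16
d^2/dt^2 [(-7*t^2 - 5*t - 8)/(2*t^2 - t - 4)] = 4*(-17*t^3 - 132*t^2 - 36*t - 82)/(8*t^6 - 12*t^5 - 42*t^4 + 47*t^3 + 84*t^2 - 48*t - 64)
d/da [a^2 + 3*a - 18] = 2*a + 3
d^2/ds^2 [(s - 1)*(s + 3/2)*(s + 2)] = 6*s + 5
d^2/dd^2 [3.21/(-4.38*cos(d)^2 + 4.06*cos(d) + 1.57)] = (-246.327696*(1 - cos(d)^2)^2 + 171.248364*cos(d)^3 - 264.371748*cos(d)^2 - 322.035546*cos(d) + 396.30018)/(-4.38*cos(d)^2 + 4.06*cos(d) + 1.57)^3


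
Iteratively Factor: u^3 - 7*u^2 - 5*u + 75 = (u - 5)*(u^2 - 2*u - 15) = (u - 5)^2*(u + 3)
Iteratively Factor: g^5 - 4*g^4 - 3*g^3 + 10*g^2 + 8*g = (g + 1)*(g^4 - 5*g^3 + 2*g^2 + 8*g) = (g + 1)^2*(g^3 - 6*g^2 + 8*g) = (g - 4)*(g + 1)^2*(g^2 - 2*g) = (g - 4)*(g - 2)*(g + 1)^2*(g)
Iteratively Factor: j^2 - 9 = (j - 3)*(j + 3)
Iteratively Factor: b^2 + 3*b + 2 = (b + 2)*(b + 1)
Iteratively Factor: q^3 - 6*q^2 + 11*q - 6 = (q - 2)*(q^2 - 4*q + 3) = (q - 3)*(q - 2)*(q - 1)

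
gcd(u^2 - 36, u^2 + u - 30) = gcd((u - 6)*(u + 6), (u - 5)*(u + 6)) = u + 6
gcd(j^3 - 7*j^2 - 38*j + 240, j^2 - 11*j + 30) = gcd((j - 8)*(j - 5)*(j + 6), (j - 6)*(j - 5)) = j - 5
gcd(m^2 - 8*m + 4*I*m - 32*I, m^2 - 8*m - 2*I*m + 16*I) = m - 8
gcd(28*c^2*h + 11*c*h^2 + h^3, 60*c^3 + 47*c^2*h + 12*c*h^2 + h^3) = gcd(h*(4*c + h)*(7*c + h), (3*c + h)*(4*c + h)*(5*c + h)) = 4*c + h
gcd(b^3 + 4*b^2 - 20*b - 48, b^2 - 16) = b - 4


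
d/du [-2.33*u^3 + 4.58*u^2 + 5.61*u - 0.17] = -6.99*u^2 + 9.16*u + 5.61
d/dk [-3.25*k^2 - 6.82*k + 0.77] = -6.5*k - 6.82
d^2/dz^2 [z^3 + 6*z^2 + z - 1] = 6*z + 12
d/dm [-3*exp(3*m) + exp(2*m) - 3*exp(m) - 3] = (-9*exp(2*m) + 2*exp(m) - 3)*exp(m)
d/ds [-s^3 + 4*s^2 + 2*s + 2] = -3*s^2 + 8*s + 2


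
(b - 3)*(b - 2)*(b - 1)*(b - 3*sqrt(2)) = b^4 - 6*b^3 - 3*sqrt(2)*b^3 + 11*b^2 + 18*sqrt(2)*b^2 - 33*sqrt(2)*b - 6*b + 18*sqrt(2)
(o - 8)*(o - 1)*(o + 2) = o^3 - 7*o^2 - 10*o + 16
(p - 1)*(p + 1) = p^2 - 1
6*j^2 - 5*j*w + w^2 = (-3*j + w)*(-2*j + w)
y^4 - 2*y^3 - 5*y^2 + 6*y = y*(y - 3)*(y - 1)*(y + 2)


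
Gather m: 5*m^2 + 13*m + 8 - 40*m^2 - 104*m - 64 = -35*m^2 - 91*m - 56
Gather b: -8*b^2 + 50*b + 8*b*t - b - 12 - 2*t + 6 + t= -8*b^2 + b*(8*t + 49) - t - 6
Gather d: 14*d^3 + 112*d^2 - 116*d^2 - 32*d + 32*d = 14*d^3 - 4*d^2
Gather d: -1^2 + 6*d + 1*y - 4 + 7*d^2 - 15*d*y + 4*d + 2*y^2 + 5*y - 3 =7*d^2 + d*(10 - 15*y) + 2*y^2 + 6*y - 8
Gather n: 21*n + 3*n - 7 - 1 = 24*n - 8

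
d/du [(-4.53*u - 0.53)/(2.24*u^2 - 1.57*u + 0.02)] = (10.1472*u^2 + 2.3744*u - 0.9227)/(5.0176*u^4 - 7.0336*u^3 + 2.5545*u^2 - 0.0628*u + 0.0004)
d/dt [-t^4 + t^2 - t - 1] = -4*t^3 + 2*t - 1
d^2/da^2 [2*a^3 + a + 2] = 12*a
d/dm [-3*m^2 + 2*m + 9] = 2 - 6*m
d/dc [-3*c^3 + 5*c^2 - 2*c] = -9*c^2 + 10*c - 2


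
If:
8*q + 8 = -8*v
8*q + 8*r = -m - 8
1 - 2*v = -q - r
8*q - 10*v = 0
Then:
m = 64/9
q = -5/9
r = -4/3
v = -4/9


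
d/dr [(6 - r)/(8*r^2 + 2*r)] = (2*r^2 - 24*r - 3)/(r^2*(16*r^2 + 8*r + 1))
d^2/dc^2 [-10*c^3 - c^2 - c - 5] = -60*c - 2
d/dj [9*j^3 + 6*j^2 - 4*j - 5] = 27*j^2 + 12*j - 4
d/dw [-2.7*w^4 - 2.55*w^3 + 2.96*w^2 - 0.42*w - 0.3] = -10.8*w^3 - 7.65*w^2 + 5.92*w - 0.42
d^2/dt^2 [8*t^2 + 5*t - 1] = 16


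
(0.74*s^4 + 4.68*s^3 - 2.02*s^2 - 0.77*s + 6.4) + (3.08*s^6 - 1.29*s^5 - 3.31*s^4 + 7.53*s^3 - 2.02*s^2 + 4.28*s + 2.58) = 3.08*s^6 - 1.29*s^5 - 2.57*s^4 + 12.21*s^3 - 4.04*s^2 + 3.51*s + 8.98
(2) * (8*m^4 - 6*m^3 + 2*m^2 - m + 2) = 16*m^4 - 12*m^3 + 4*m^2 - 2*m + 4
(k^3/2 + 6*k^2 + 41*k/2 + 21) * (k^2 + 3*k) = k^5/2 + 15*k^4/2 + 77*k^3/2 + 165*k^2/2 + 63*k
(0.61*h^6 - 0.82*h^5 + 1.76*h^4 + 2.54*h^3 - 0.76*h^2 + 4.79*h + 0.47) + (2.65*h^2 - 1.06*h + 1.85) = 0.61*h^6 - 0.82*h^5 + 1.76*h^4 + 2.54*h^3 + 1.89*h^2 + 3.73*h + 2.32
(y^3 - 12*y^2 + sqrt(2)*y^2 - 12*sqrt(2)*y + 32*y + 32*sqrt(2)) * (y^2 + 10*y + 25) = y^5 - 2*y^4 + sqrt(2)*y^4 - 63*y^3 - 2*sqrt(2)*y^3 - 63*sqrt(2)*y^2 + 20*y^2 + 20*sqrt(2)*y + 800*y + 800*sqrt(2)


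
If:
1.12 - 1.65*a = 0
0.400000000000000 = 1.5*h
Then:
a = 0.68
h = 0.27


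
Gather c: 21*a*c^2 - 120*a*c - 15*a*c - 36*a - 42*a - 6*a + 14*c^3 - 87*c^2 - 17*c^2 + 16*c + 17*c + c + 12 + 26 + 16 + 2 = -84*a + 14*c^3 + c^2*(21*a - 104) + c*(34 - 135*a) + 56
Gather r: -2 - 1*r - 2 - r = -2*r - 4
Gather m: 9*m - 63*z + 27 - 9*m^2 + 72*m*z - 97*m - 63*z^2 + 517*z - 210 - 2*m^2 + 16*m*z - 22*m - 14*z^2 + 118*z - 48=-11*m^2 + m*(88*z - 110) - 77*z^2 + 572*z - 231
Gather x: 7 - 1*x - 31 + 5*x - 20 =4*x - 44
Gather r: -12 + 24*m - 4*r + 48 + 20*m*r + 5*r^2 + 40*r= 24*m + 5*r^2 + r*(20*m + 36) + 36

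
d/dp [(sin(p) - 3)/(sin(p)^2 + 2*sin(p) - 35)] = (6*sin(p) + cos(p)^2 - 30)*cos(p)/(sin(p)^2 + 2*sin(p) - 35)^2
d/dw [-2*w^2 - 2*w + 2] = -4*w - 2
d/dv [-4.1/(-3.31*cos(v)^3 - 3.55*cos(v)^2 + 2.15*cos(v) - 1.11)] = (40.713*cos(v)^2 + 29.11*cos(v) - 8.815)*sin(v)/(3.31*cos(v)^3 + 3.55*cos(v)^2 - 2.15*cos(v) + 1.11)^2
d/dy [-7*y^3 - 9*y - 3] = -21*y^2 - 9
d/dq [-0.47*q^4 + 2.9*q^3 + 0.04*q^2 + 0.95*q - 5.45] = -1.88*q^3 + 8.7*q^2 + 0.08*q + 0.95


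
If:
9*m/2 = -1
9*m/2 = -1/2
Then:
No Solution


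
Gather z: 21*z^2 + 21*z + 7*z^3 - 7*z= 7*z^3 + 21*z^2 + 14*z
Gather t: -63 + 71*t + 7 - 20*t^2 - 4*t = -20*t^2 + 67*t - 56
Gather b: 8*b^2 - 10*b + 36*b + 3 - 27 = 8*b^2 + 26*b - 24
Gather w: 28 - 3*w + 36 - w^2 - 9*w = -w^2 - 12*w + 64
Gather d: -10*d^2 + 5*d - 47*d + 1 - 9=-10*d^2 - 42*d - 8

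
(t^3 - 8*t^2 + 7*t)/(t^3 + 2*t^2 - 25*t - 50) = t*(t^2 - 8*t + 7)/(t^3 + 2*t^2 - 25*t - 50)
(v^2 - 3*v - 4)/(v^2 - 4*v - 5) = (v - 4)/(v - 5)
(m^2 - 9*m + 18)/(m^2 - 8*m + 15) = (m - 6)/(m - 5)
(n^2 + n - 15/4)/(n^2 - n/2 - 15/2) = (n - 3/2)/(n - 3)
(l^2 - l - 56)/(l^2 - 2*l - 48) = (l + 7)/(l + 6)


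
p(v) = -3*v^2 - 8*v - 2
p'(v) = -6*v - 8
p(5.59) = -140.46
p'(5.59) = -41.54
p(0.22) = -3.91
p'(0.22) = -9.32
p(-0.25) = -0.19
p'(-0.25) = -6.50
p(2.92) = -50.94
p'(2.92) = -25.52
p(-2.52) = -0.89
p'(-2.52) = 7.12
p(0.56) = -7.42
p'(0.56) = -11.36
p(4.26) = -90.52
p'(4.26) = -33.56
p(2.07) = -31.41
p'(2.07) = -20.42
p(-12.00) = -338.00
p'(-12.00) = 64.00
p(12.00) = -530.00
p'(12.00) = -80.00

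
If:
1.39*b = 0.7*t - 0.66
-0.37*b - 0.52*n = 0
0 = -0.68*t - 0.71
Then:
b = -1.00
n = 0.71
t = -1.04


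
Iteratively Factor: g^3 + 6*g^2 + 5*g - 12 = (g - 1)*(g^2 + 7*g + 12) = (g - 1)*(g + 4)*(g + 3)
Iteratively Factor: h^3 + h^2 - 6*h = (h)*(h^2 + h - 6) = h*(h - 2)*(h + 3)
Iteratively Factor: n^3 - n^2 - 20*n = (n)*(n^2 - n - 20) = n*(n - 5)*(n + 4)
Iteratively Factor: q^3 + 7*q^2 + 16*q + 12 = (q + 2)*(q^2 + 5*q + 6) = (q + 2)^2*(q + 3)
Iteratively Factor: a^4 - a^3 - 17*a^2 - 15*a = (a - 5)*(a^3 + 4*a^2 + 3*a) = (a - 5)*(a + 1)*(a^2 + 3*a) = (a - 5)*(a + 1)*(a + 3)*(a)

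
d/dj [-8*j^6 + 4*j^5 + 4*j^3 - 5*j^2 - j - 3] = -48*j^5 + 20*j^4 + 12*j^2 - 10*j - 1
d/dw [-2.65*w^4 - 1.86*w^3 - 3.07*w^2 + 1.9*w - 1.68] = -10.6*w^3 - 5.58*w^2 - 6.14*w + 1.9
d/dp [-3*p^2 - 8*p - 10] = -6*p - 8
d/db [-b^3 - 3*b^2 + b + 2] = -3*b^2 - 6*b + 1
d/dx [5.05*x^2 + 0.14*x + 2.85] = 10.1*x + 0.14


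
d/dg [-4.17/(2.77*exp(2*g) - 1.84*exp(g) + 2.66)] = (23.1018*exp(g) - 7.6728)*exp(g)/(2.77*exp(2*g) - 1.84*exp(g) + 2.66)^2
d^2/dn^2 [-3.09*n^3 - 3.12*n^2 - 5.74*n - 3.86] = -18.54*n - 6.24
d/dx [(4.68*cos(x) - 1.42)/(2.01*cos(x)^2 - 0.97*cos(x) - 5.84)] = (9.4068*cos(x)^2 - 5.7084*cos(x) + 28.7086)*sin(x)/(4.0401*cos(x)^4 - 3.8994*cos(x)^3 - 22.5359*cos(x)^2 + 11.3296*cos(x) + 34.1056)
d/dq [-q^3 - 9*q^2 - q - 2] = -3*q^2 - 18*q - 1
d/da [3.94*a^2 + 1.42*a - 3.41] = 7.88*a + 1.42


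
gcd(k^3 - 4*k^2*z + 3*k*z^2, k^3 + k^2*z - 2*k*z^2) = -k^2 + k*z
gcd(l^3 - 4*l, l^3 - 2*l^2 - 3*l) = l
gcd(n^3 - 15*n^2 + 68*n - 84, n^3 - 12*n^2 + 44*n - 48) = n^2 - 8*n + 12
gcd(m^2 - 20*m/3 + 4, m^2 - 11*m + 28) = 1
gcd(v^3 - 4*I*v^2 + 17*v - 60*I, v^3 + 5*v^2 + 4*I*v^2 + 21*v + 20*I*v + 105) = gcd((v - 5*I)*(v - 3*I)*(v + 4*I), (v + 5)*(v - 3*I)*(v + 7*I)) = v - 3*I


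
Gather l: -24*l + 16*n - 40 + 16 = -24*l + 16*n - 24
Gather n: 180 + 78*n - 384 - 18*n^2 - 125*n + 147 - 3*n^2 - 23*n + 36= -21*n^2 - 70*n - 21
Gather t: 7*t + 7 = 7*t + 7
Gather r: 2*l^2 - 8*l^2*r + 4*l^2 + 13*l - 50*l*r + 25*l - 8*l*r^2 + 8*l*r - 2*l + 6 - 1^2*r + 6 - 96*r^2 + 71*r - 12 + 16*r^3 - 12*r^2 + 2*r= 6*l^2 + 36*l + 16*r^3 + r^2*(-8*l - 108) + r*(-8*l^2 - 42*l + 72)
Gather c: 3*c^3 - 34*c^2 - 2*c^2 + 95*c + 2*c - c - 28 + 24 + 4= 3*c^3 - 36*c^2 + 96*c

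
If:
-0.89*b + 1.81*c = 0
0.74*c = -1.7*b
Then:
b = 0.00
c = 0.00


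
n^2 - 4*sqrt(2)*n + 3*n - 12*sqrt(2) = (n + 3)*(n - 4*sqrt(2))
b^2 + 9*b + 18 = (b + 3)*(b + 6)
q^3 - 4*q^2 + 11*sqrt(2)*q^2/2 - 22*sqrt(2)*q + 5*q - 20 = (q - 4)*(q + sqrt(2)/2)*(q + 5*sqrt(2))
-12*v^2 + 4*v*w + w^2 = (-2*v + w)*(6*v + w)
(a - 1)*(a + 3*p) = a^2 + 3*a*p - a - 3*p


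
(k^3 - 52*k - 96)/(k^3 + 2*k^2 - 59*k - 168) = (k^2 + 8*k + 12)/(k^2 + 10*k + 21)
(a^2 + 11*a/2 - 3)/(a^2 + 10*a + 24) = (a - 1/2)/(a + 4)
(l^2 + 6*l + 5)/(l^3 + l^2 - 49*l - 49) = (l + 5)/(l^2 - 49)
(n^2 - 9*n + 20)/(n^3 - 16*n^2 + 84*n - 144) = (n - 5)/(n^2 - 12*n + 36)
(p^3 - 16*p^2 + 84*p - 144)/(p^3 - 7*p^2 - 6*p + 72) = (p - 6)/(p + 3)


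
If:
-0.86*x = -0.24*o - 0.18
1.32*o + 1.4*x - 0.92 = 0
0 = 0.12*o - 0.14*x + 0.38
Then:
No Solution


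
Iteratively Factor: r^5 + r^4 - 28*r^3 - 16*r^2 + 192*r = (r + 4)*(r^4 - 3*r^3 - 16*r^2 + 48*r) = r*(r + 4)*(r^3 - 3*r^2 - 16*r + 48) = r*(r - 3)*(r + 4)*(r^2 - 16) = r*(r - 3)*(r + 4)^2*(r - 4)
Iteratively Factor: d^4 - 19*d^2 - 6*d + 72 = (d + 3)*(d^3 - 3*d^2 - 10*d + 24) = (d - 2)*(d + 3)*(d^2 - d - 12) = (d - 2)*(d + 3)^2*(d - 4)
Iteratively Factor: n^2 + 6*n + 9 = (n + 3)*(n + 3)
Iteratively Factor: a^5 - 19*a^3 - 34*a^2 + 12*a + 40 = (a - 1)*(a^4 + a^3 - 18*a^2 - 52*a - 40) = (a - 1)*(a + 2)*(a^3 - a^2 - 16*a - 20) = (a - 1)*(a + 2)^2*(a^2 - 3*a - 10) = (a - 1)*(a + 2)^3*(a - 5)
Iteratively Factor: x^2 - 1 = (x + 1)*(x - 1)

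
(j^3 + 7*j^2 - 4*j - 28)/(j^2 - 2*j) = j + 9 + 14/j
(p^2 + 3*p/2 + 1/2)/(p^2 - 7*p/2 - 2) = (p + 1)/(p - 4)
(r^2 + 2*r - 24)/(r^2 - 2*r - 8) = (r + 6)/(r + 2)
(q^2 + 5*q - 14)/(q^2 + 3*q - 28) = (q - 2)/(q - 4)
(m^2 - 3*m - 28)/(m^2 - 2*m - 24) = (m - 7)/(m - 6)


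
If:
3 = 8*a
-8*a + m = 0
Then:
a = 3/8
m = 3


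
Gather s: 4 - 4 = 0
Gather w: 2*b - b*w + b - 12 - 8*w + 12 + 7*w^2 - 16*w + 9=3*b + 7*w^2 + w*(-b - 24) + 9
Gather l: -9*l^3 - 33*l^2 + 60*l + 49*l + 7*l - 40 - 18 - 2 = -9*l^3 - 33*l^2 + 116*l - 60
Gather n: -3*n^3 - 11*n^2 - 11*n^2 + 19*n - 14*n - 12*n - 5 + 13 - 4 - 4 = -3*n^3 - 22*n^2 - 7*n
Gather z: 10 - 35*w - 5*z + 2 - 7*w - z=-42*w - 6*z + 12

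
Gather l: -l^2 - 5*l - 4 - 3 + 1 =-l^2 - 5*l - 6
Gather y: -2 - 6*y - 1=-6*y - 3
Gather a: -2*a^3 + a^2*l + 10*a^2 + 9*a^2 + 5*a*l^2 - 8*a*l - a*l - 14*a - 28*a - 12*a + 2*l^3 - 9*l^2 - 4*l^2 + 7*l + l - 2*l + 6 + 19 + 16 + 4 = -2*a^3 + a^2*(l + 19) + a*(5*l^2 - 9*l - 54) + 2*l^3 - 13*l^2 + 6*l + 45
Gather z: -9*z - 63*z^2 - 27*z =-63*z^2 - 36*z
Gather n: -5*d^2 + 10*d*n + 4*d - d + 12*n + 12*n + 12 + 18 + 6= -5*d^2 + 3*d + n*(10*d + 24) + 36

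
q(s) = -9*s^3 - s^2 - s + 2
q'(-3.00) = -238.00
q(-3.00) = 239.00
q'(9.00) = -2206.00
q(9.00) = -6649.00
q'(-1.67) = -72.96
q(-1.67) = 42.80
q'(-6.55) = -1146.27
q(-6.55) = 2494.75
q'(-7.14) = -1363.17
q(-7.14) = 3234.11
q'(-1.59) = -66.08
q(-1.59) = 37.24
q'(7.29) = -1450.47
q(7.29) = -3545.22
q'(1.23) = -44.31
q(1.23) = -17.49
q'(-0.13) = -1.20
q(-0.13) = 2.13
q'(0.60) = -11.92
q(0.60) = -0.90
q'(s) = -27*s^2 - 2*s - 1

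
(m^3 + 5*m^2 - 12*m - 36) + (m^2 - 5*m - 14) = m^3 + 6*m^2 - 17*m - 50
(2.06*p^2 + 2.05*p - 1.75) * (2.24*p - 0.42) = 4.6144*p^3 + 3.7268*p^2 - 4.781*p + 0.735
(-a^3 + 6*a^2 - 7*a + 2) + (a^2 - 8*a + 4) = -a^3 + 7*a^2 - 15*a + 6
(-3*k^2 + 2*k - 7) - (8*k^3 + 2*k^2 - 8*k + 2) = -8*k^3 - 5*k^2 + 10*k - 9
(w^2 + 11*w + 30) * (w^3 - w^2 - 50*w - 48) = w^5 + 10*w^4 - 31*w^3 - 628*w^2 - 2028*w - 1440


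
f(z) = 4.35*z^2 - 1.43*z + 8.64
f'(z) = 8.7*z - 1.43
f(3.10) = 46.01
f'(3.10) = 25.54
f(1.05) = 11.93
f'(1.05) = 7.70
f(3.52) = 57.50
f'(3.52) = 29.19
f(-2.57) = 41.05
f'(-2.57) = -23.79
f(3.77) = 65.08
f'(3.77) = 31.37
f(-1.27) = 17.47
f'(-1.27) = -12.48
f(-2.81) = 47.01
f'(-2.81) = -25.88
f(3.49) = 56.63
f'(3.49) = 28.93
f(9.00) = 348.12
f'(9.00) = 76.87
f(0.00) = 8.64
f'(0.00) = -1.43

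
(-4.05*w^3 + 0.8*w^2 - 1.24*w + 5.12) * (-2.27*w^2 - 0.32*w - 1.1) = 9.1935*w^5 - 0.52*w^4 + 7.0138*w^3 - 12.1056*w^2 - 0.2744*w - 5.632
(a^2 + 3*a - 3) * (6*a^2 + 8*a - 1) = 6*a^4 + 26*a^3 + 5*a^2 - 27*a + 3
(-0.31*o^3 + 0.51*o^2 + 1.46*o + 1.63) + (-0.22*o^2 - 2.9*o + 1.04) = -0.31*o^3 + 0.29*o^2 - 1.44*o + 2.67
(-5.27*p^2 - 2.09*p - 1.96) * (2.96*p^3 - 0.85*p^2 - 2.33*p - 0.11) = -15.5992*p^5 - 1.7069*p^4 + 8.254*p^3 + 7.1154*p^2 + 4.7967*p + 0.2156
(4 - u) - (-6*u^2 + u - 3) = 6*u^2 - 2*u + 7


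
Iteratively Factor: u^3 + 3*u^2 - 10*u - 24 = (u + 2)*(u^2 + u - 12) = (u + 2)*(u + 4)*(u - 3)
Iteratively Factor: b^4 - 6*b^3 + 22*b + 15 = (b - 5)*(b^3 - b^2 - 5*b - 3) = (b - 5)*(b + 1)*(b^2 - 2*b - 3) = (b - 5)*(b - 3)*(b + 1)*(b + 1)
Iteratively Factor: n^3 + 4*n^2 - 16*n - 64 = (n - 4)*(n^2 + 8*n + 16) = (n - 4)*(n + 4)*(n + 4)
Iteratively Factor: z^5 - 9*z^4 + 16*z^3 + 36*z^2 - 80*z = (z + 2)*(z^4 - 11*z^3 + 38*z^2 - 40*z) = z*(z + 2)*(z^3 - 11*z^2 + 38*z - 40) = z*(z - 5)*(z + 2)*(z^2 - 6*z + 8) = z*(z - 5)*(z - 2)*(z + 2)*(z - 4)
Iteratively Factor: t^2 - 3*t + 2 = (t - 1)*(t - 2)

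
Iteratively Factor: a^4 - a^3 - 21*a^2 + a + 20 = (a - 5)*(a^3 + 4*a^2 - a - 4) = (a - 5)*(a - 1)*(a^2 + 5*a + 4) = (a - 5)*(a - 1)*(a + 1)*(a + 4)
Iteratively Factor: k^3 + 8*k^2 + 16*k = (k + 4)*(k^2 + 4*k) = (k + 4)^2*(k)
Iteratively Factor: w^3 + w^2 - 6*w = (w + 3)*(w^2 - 2*w) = w*(w + 3)*(w - 2)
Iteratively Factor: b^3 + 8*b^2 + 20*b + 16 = (b + 2)*(b^2 + 6*b + 8) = (b + 2)^2*(b + 4)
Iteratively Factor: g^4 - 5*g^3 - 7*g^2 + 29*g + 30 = (g + 2)*(g^3 - 7*g^2 + 7*g + 15) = (g - 3)*(g + 2)*(g^2 - 4*g - 5) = (g - 3)*(g + 1)*(g + 2)*(g - 5)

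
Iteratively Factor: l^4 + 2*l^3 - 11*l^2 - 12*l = (l + 1)*(l^3 + l^2 - 12*l) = (l - 3)*(l + 1)*(l^2 + 4*l) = l*(l - 3)*(l + 1)*(l + 4)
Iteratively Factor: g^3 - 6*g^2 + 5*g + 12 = (g - 3)*(g^2 - 3*g - 4) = (g - 3)*(g + 1)*(g - 4)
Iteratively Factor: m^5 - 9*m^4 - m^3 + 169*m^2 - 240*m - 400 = (m + 4)*(m^4 - 13*m^3 + 51*m^2 - 35*m - 100) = (m - 5)*(m + 4)*(m^3 - 8*m^2 + 11*m + 20) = (m - 5)*(m + 1)*(m + 4)*(m^2 - 9*m + 20) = (m - 5)*(m - 4)*(m + 1)*(m + 4)*(m - 5)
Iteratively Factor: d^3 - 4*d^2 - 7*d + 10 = (d + 2)*(d^2 - 6*d + 5) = (d - 1)*(d + 2)*(d - 5)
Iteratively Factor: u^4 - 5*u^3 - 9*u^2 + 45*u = (u - 5)*(u^3 - 9*u) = (u - 5)*(u + 3)*(u^2 - 3*u) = (u - 5)*(u - 3)*(u + 3)*(u)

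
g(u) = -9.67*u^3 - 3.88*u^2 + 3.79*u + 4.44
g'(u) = -29.01*u^2 - 7.76*u + 3.79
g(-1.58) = 26.91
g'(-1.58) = -56.37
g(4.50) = -938.25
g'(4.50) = -618.58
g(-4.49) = 784.52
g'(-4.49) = -546.21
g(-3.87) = 492.14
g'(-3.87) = -400.66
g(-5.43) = 1417.65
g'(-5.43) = -809.43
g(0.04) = 4.58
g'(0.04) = 3.43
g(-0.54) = 2.78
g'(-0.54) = -0.48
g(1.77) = -54.63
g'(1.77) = -100.83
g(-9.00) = 6705.48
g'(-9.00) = -2276.18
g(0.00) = 4.44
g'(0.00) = 3.79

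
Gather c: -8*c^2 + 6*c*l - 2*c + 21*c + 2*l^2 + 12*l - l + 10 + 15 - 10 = -8*c^2 + c*(6*l + 19) + 2*l^2 + 11*l + 15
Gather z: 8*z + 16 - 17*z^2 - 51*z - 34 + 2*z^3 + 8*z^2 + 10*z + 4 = 2*z^3 - 9*z^2 - 33*z - 14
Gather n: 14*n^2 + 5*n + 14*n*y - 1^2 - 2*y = 14*n^2 + n*(14*y + 5) - 2*y - 1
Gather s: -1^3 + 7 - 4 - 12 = -10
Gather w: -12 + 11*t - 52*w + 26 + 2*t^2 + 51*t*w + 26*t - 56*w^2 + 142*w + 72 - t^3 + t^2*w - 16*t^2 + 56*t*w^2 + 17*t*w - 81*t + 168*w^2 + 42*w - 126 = -t^3 - 14*t^2 - 44*t + w^2*(56*t + 112) + w*(t^2 + 68*t + 132) - 40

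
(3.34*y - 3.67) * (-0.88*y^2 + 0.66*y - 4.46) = -2.9392*y^3 + 5.434*y^2 - 17.3186*y + 16.3682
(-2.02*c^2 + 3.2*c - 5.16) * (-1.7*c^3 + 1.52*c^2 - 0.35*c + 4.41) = 3.434*c^5 - 8.5104*c^4 + 14.343*c^3 - 17.8714*c^2 + 15.918*c - 22.7556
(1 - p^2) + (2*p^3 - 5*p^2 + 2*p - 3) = 2*p^3 - 6*p^2 + 2*p - 2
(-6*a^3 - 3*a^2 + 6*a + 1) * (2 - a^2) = 6*a^5 + 3*a^4 - 18*a^3 - 7*a^2 + 12*a + 2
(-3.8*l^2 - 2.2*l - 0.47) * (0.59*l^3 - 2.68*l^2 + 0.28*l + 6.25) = -2.242*l^5 + 8.886*l^4 + 4.5547*l^3 - 23.1064*l^2 - 13.8816*l - 2.9375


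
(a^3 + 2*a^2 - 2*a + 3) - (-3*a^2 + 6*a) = a^3 + 5*a^2 - 8*a + 3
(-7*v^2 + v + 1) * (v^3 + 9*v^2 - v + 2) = -7*v^5 - 62*v^4 + 17*v^3 - 6*v^2 + v + 2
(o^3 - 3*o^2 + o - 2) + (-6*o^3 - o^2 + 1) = -5*o^3 - 4*o^2 + o - 1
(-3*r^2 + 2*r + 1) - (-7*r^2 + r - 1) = 4*r^2 + r + 2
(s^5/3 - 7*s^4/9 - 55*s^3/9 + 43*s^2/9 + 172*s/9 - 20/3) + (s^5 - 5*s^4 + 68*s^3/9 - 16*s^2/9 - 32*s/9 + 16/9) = 4*s^5/3 - 52*s^4/9 + 13*s^3/9 + 3*s^2 + 140*s/9 - 44/9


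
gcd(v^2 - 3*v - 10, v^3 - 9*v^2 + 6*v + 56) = v + 2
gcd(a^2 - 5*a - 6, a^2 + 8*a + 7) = a + 1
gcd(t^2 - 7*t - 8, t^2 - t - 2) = t + 1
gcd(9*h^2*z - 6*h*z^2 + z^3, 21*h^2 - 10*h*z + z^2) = -3*h + z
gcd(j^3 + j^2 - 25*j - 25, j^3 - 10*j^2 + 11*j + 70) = j - 5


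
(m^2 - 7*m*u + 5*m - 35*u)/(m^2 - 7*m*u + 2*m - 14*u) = (m + 5)/(m + 2)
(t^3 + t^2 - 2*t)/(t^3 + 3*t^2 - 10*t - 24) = t*(t - 1)/(t^2 + t - 12)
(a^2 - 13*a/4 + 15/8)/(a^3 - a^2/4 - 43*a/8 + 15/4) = (2*a - 5)/(2*a^2 + a - 10)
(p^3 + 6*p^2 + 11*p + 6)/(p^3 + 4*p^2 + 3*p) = (p + 2)/p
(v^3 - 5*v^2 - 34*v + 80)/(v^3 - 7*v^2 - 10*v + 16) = (v^2 + 3*v - 10)/(v^2 + v - 2)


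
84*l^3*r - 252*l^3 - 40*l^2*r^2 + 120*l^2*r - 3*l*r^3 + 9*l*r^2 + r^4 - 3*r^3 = (-7*l + r)*(-2*l + r)*(6*l + r)*(r - 3)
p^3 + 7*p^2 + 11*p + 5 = (p + 1)^2*(p + 5)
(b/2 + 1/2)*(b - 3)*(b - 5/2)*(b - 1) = b^4/2 - 11*b^3/4 + 13*b^2/4 + 11*b/4 - 15/4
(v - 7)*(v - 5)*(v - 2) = v^3 - 14*v^2 + 59*v - 70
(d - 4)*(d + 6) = d^2 + 2*d - 24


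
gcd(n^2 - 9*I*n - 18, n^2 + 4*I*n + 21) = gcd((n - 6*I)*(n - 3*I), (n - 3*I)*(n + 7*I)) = n - 3*I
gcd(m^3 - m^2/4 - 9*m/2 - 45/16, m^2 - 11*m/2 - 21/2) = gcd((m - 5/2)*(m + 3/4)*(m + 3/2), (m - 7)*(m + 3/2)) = m + 3/2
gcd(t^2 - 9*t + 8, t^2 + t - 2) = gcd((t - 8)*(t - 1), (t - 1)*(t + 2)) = t - 1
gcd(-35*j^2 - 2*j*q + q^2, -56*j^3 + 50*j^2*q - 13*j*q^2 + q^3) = -7*j + q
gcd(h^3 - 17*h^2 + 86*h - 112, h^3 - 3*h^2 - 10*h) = 1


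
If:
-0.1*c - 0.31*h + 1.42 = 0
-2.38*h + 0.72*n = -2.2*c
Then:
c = 3.67347826086957 - 0.242608695652174*n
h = 0.0782608695652174*n + 3.39565217391304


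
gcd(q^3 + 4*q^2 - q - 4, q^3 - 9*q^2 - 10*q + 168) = q + 4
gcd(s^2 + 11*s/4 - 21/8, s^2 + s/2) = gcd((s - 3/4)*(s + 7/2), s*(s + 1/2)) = 1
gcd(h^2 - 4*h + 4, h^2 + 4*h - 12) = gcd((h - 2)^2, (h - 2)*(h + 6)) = h - 2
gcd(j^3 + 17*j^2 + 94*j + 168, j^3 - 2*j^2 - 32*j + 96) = j + 6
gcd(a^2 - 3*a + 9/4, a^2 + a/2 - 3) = a - 3/2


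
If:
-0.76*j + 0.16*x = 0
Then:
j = 0.210526315789474*x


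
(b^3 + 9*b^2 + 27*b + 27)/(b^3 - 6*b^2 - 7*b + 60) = (b^2 + 6*b + 9)/(b^2 - 9*b + 20)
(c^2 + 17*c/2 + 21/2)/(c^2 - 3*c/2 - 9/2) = (c + 7)/(c - 3)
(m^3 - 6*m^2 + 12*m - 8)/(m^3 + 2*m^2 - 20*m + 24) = (m - 2)/(m + 6)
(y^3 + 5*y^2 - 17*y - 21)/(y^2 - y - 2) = (y^2 + 4*y - 21)/(y - 2)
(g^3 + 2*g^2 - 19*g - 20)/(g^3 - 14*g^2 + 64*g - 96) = (g^2 + 6*g + 5)/(g^2 - 10*g + 24)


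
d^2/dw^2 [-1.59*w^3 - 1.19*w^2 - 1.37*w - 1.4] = -9.54*w - 2.38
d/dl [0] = 0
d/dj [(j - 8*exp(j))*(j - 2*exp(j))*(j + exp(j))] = -9*j^2*exp(j) + 3*j^2 + 12*j*exp(2*j) - 18*j*exp(j) + 48*exp(3*j) + 6*exp(2*j)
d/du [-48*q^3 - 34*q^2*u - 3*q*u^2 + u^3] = -34*q^2 - 6*q*u + 3*u^2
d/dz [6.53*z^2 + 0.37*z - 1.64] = 13.06*z + 0.37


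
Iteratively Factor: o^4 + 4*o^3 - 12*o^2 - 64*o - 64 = (o - 4)*(o^3 + 8*o^2 + 20*o + 16) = (o - 4)*(o + 2)*(o^2 + 6*o + 8) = (o - 4)*(o + 2)^2*(o + 4)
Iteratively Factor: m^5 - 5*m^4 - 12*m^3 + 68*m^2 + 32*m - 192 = (m - 4)*(m^4 - m^3 - 16*m^2 + 4*m + 48) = (m - 4)*(m + 2)*(m^3 - 3*m^2 - 10*m + 24) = (m - 4)^2*(m + 2)*(m^2 + m - 6) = (m - 4)^2*(m + 2)*(m + 3)*(m - 2)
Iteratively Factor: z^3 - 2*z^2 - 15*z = (z + 3)*(z^2 - 5*z) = z*(z + 3)*(z - 5)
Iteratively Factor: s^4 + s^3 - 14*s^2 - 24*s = (s + 3)*(s^3 - 2*s^2 - 8*s) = (s - 4)*(s + 3)*(s^2 + 2*s) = (s - 4)*(s + 2)*(s + 3)*(s)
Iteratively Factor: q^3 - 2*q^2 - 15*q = (q + 3)*(q^2 - 5*q) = (q - 5)*(q + 3)*(q)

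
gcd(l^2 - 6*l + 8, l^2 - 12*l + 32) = l - 4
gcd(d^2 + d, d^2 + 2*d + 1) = d + 1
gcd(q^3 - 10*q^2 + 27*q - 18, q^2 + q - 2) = q - 1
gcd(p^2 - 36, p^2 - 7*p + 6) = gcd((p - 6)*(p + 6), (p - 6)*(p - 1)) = p - 6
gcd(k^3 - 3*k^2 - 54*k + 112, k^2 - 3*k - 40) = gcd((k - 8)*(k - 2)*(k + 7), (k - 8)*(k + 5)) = k - 8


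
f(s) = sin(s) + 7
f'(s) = cos(s)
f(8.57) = 7.75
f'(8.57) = -0.66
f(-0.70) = 6.36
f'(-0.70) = 0.76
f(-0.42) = 6.59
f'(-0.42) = 0.91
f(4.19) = 6.13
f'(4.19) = -0.50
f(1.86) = 7.96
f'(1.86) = -0.29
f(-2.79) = 6.66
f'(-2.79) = -0.94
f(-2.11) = 6.14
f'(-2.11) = -0.51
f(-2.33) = 6.27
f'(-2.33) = -0.69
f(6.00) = 6.72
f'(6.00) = 0.96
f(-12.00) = 7.54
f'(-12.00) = 0.84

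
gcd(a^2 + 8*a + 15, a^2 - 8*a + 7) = 1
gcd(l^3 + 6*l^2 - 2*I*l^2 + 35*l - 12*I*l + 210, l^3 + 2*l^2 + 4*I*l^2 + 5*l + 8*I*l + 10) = l + 5*I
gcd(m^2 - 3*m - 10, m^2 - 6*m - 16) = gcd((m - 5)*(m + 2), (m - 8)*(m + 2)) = m + 2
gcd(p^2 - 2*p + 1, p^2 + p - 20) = 1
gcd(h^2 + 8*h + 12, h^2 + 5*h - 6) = h + 6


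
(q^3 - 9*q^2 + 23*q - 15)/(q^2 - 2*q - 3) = (q^2 - 6*q + 5)/(q + 1)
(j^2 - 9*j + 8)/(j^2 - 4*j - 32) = (j - 1)/(j + 4)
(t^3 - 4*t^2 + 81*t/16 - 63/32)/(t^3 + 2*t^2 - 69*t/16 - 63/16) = (8*t^2 - 18*t + 9)/(2*(4*t^2 + 15*t + 9))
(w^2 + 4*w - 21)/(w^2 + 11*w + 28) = (w - 3)/(w + 4)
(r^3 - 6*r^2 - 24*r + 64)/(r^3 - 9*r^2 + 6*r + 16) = (r + 4)/(r + 1)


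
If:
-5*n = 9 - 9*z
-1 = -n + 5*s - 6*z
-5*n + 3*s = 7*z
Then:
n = -180/283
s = 127/283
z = 183/283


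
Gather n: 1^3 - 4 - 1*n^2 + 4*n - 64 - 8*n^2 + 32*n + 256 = -9*n^2 + 36*n + 189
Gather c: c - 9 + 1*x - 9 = c + x - 18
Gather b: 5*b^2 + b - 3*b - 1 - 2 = 5*b^2 - 2*b - 3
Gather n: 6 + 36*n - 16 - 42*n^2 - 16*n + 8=-42*n^2 + 20*n - 2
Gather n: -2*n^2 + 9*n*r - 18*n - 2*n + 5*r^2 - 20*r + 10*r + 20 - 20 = -2*n^2 + n*(9*r - 20) + 5*r^2 - 10*r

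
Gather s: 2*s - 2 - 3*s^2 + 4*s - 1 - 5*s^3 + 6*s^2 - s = -5*s^3 + 3*s^2 + 5*s - 3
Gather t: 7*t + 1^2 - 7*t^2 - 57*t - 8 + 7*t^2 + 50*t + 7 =0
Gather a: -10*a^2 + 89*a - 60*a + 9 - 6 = -10*a^2 + 29*a + 3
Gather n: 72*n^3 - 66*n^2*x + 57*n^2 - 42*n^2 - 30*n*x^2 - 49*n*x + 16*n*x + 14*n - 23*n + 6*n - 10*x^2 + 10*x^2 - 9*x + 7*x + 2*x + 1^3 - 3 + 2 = 72*n^3 + n^2*(15 - 66*x) + n*(-30*x^2 - 33*x - 3)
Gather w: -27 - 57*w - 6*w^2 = -6*w^2 - 57*w - 27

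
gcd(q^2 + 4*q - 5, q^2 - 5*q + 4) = q - 1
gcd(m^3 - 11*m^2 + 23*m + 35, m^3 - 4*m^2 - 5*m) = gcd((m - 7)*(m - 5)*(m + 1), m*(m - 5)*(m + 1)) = m^2 - 4*m - 5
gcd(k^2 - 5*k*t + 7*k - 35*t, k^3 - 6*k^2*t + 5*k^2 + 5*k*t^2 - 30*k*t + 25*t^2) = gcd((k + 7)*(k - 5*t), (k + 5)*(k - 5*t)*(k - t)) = -k + 5*t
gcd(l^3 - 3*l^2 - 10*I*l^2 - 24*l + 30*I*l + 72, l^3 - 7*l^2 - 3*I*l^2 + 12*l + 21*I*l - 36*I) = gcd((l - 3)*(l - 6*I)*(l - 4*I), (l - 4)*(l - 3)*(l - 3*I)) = l - 3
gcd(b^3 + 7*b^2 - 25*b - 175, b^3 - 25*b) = b^2 - 25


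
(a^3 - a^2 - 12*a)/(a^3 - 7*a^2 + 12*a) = (a + 3)/(a - 3)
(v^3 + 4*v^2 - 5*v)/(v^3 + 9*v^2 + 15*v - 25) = v/(v + 5)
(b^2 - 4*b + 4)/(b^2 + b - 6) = (b - 2)/(b + 3)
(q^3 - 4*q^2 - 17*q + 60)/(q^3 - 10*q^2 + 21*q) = (q^2 - q - 20)/(q*(q - 7))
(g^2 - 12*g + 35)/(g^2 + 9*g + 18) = (g^2 - 12*g + 35)/(g^2 + 9*g + 18)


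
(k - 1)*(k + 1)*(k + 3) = k^3 + 3*k^2 - k - 3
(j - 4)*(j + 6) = j^2 + 2*j - 24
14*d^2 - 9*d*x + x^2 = (-7*d + x)*(-2*d + x)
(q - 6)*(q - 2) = q^2 - 8*q + 12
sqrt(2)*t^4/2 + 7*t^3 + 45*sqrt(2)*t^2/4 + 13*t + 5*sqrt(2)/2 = (t + sqrt(2)/2)*(t + sqrt(2))*(t + 5*sqrt(2))*(sqrt(2)*t/2 + 1/2)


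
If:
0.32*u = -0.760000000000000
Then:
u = -2.38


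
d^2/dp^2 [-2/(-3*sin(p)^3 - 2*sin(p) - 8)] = 2*(-81*sin(p)^6 + 96*sin(p)^4 + 216*sin(p)^3 + 32*sin(p)^2 - 128*sin(p) + 8)/(3*sin(p)^3 + 2*sin(p) + 8)^3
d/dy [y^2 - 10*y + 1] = 2*y - 10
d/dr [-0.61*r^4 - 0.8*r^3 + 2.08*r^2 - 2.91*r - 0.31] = -2.44*r^3 - 2.4*r^2 + 4.16*r - 2.91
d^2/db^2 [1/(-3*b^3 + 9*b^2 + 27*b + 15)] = 4*(-b^2 + 6*b - 11)/(b^7 - 11*b^6 + 21*b^5 + 89*b^4 - 109*b^3 - 465*b^2 - 425*b - 125)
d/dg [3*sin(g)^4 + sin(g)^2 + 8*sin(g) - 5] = 2*(6*sin(g)^3 + sin(g) + 4)*cos(g)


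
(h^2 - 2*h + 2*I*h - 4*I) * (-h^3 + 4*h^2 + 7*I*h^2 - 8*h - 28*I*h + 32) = -h^5 + 6*h^4 + 5*I*h^4 - 30*h^3 - 30*I*h^3 + 132*h^2 + 24*I*h^2 - 176*h + 96*I*h - 128*I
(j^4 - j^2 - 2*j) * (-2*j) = -2*j^5 + 2*j^3 + 4*j^2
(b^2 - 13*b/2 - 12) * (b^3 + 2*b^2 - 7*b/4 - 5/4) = b^5 - 9*b^4/2 - 107*b^3/4 - 111*b^2/8 + 233*b/8 + 15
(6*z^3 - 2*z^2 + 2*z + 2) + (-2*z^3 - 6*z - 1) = 4*z^3 - 2*z^2 - 4*z + 1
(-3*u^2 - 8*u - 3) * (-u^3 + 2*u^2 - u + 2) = 3*u^5 + 2*u^4 - 10*u^3 - 4*u^2 - 13*u - 6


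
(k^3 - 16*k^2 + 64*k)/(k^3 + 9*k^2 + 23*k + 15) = k*(k^2 - 16*k + 64)/(k^3 + 9*k^2 + 23*k + 15)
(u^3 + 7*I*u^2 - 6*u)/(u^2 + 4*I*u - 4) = u*(u^2 + 7*I*u - 6)/(u^2 + 4*I*u - 4)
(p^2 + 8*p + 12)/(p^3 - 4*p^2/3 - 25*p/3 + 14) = 3*(p^2 + 8*p + 12)/(3*p^3 - 4*p^2 - 25*p + 42)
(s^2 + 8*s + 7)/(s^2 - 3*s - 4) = (s + 7)/(s - 4)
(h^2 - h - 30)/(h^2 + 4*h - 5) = (h - 6)/(h - 1)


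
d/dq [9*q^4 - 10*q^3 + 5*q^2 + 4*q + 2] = 36*q^3 - 30*q^2 + 10*q + 4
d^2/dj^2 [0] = 0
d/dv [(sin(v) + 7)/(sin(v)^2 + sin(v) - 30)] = (-14*sin(v) + cos(v)^2 - 38)*cos(v)/(sin(v)^2 + sin(v) - 30)^2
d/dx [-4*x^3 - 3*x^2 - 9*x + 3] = -12*x^2 - 6*x - 9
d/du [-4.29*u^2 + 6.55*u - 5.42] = 6.55 - 8.58*u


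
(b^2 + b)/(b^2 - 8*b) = (b + 1)/(b - 8)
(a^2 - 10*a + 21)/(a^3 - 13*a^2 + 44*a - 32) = (a^2 - 10*a + 21)/(a^3 - 13*a^2 + 44*a - 32)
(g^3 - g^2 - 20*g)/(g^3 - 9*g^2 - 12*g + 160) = g/(g - 8)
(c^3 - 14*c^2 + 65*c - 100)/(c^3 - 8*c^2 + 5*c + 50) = (c - 4)/(c + 2)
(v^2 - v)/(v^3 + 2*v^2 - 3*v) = 1/(v + 3)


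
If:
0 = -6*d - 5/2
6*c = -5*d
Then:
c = 25/72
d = -5/12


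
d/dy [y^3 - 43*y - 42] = 3*y^2 - 43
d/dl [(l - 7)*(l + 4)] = 2*l - 3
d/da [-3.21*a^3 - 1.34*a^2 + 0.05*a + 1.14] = -9.63*a^2 - 2.68*a + 0.05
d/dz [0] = 0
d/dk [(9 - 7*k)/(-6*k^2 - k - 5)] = (42*k^2 + 7*k - (7*k - 9)*(12*k + 1) + 35)/(6*k^2 + k + 5)^2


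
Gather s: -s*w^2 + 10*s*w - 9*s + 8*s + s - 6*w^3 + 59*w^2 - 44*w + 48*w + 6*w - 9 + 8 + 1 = s*(-w^2 + 10*w) - 6*w^3 + 59*w^2 + 10*w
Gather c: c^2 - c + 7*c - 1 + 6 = c^2 + 6*c + 5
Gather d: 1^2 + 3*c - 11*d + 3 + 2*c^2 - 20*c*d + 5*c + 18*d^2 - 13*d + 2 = 2*c^2 + 8*c + 18*d^2 + d*(-20*c - 24) + 6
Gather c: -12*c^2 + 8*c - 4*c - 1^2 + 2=-12*c^2 + 4*c + 1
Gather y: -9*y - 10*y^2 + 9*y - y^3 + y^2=-y^3 - 9*y^2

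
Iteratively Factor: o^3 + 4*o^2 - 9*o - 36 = (o - 3)*(o^2 + 7*o + 12) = (o - 3)*(o + 4)*(o + 3)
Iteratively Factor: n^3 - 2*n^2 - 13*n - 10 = (n + 1)*(n^2 - 3*n - 10) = (n - 5)*(n + 1)*(n + 2)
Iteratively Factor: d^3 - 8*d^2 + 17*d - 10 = (d - 5)*(d^2 - 3*d + 2) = (d - 5)*(d - 1)*(d - 2)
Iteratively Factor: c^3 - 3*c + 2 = (c - 1)*(c^2 + c - 2) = (c - 1)*(c + 2)*(c - 1)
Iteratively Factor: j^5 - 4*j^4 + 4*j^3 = (j - 2)*(j^4 - 2*j^3) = j*(j - 2)*(j^3 - 2*j^2) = j^2*(j - 2)*(j^2 - 2*j) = j^2*(j - 2)^2*(j)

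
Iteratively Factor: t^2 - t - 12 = (t + 3)*(t - 4)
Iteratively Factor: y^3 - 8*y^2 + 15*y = (y - 5)*(y^2 - 3*y) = y*(y - 5)*(y - 3)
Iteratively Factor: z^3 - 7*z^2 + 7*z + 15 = (z - 3)*(z^2 - 4*z - 5) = (z - 5)*(z - 3)*(z + 1)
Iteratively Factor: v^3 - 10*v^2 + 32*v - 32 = (v - 4)*(v^2 - 6*v + 8) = (v - 4)*(v - 2)*(v - 4)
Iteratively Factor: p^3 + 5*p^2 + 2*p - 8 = (p + 2)*(p^2 + 3*p - 4) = (p - 1)*(p + 2)*(p + 4)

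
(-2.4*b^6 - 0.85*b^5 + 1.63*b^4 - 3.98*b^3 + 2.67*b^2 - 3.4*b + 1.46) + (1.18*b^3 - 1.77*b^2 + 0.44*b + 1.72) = -2.4*b^6 - 0.85*b^5 + 1.63*b^4 - 2.8*b^3 + 0.9*b^2 - 2.96*b + 3.18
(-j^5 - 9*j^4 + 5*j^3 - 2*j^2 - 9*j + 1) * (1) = -j^5 - 9*j^4 + 5*j^3 - 2*j^2 - 9*j + 1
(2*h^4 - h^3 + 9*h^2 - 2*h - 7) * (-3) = -6*h^4 + 3*h^3 - 27*h^2 + 6*h + 21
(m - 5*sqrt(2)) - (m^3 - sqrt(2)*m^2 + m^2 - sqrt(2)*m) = -m^3 - m^2 + sqrt(2)*m^2 + m + sqrt(2)*m - 5*sqrt(2)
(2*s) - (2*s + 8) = -8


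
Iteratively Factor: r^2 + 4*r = (r)*(r + 4)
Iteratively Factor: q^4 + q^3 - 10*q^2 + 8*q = (q - 1)*(q^3 + 2*q^2 - 8*q) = (q - 1)*(q + 4)*(q^2 - 2*q) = q*(q - 1)*(q + 4)*(q - 2)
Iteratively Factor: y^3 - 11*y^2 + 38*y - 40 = (y - 4)*(y^2 - 7*y + 10) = (y - 5)*(y - 4)*(y - 2)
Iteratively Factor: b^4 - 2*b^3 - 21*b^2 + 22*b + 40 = (b + 1)*(b^3 - 3*b^2 - 18*b + 40) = (b - 2)*(b + 1)*(b^2 - b - 20) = (b - 2)*(b + 1)*(b + 4)*(b - 5)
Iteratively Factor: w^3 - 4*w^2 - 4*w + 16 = (w - 4)*(w^2 - 4) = (w - 4)*(w - 2)*(w + 2)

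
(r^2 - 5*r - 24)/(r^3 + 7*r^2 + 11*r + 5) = (r^2 - 5*r - 24)/(r^3 + 7*r^2 + 11*r + 5)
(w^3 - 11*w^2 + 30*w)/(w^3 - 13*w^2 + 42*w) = (w - 5)/(w - 7)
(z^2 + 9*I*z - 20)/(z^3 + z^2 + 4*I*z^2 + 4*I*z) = (z + 5*I)/(z*(z + 1))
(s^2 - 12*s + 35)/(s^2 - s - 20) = (s - 7)/(s + 4)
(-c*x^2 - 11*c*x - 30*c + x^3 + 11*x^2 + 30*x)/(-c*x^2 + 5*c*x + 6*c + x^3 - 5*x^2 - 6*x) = (x^2 + 11*x + 30)/(x^2 - 5*x - 6)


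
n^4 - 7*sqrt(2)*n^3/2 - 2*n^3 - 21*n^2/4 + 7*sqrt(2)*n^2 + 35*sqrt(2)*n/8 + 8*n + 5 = (n - 5/2)*(n + 1/2)*(n - 4*sqrt(2))*(n + sqrt(2)/2)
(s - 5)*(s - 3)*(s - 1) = s^3 - 9*s^2 + 23*s - 15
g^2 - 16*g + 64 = (g - 8)^2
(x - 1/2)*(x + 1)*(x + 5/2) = x^3 + 3*x^2 + 3*x/4 - 5/4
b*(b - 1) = b^2 - b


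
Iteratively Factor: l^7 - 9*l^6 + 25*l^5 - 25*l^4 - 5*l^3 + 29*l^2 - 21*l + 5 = (l - 1)*(l^6 - 8*l^5 + 17*l^4 - 8*l^3 - 13*l^2 + 16*l - 5) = (l - 1)*(l + 1)*(l^5 - 9*l^4 + 26*l^3 - 34*l^2 + 21*l - 5) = (l - 1)^2*(l + 1)*(l^4 - 8*l^3 + 18*l^2 - 16*l + 5) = (l - 1)^3*(l + 1)*(l^3 - 7*l^2 + 11*l - 5) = (l - 5)*(l - 1)^3*(l + 1)*(l^2 - 2*l + 1) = (l - 5)*(l - 1)^4*(l + 1)*(l - 1)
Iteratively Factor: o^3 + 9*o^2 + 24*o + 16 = (o + 4)*(o^2 + 5*o + 4) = (o + 4)^2*(o + 1)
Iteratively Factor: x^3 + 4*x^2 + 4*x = (x + 2)*(x^2 + 2*x) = x*(x + 2)*(x + 2)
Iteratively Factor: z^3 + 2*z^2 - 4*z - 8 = (z + 2)*(z^2 - 4) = (z + 2)^2*(z - 2)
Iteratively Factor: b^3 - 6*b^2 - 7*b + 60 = (b + 3)*(b^2 - 9*b + 20) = (b - 5)*(b + 3)*(b - 4)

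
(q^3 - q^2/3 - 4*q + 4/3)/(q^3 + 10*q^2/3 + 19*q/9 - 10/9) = 3*(q - 2)/(3*q + 5)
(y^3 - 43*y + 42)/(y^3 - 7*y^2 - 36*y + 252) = (y^2 + 6*y - 7)/(y^2 - y - 42)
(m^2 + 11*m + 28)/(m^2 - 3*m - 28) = (m + 7)/(m - 7)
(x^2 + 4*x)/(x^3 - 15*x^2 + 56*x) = (x + 4)/(x^2 - 15*x + 56)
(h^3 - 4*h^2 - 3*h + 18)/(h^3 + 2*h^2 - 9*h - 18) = (h - 3)/(h + 3)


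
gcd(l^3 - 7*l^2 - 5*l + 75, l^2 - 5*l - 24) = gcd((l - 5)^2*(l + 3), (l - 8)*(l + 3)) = l + 3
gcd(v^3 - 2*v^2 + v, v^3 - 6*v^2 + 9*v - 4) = v^2 - 2*v + 1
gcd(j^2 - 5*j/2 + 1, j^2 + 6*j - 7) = 1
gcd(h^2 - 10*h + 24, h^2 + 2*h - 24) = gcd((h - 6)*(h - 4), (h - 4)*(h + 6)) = h - 4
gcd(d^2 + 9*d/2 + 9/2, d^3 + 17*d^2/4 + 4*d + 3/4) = d + 3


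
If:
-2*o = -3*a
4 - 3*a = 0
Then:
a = 4/3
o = 2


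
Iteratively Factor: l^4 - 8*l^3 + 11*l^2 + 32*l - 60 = (l - 2)*(l^3 - 6*l^2 - l + 30) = (l - 5)*(l - 2)*(l^2 - l - 6) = (l - 5)*(l - 3)*(l - 2)*(l + 2)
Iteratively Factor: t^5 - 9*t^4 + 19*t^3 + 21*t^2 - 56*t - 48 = (t - 4)*(t^4 - 5*t^3 - t^2 + 17*t + 12) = (t - 4)*(t + 1)*(t^3 - 6*t^2 + 5*t + 12) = (t - 4)*(t + 1)^2*(t^2 - 7*t + 12) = (t - 4)^2*(t + 1)^2*(t - 3)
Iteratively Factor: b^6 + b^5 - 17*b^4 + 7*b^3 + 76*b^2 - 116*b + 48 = (b - 2)*(b^5 + 3*b^4 - 11*b^3 - 15*b^2 + 46*b - 24) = (b - 2)^2*(b^4 + 5*b^3 - b^2 - 17*b + 12) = (b - 2)^2*(b - 1)*(b^3 + 6*b^2 + 5*b - 12) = (b - 2)^2*(b - 1)*(b + 4)*(b^2 + 2*b - 3) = (b - 2)^2*(b - 1)^2*(b + 4)*(b + 3)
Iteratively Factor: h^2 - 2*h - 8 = (h + 2)*(h - 4)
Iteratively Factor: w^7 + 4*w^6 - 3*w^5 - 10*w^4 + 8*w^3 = (w)*(w^6 + 4*w^5 - 3*w^4 - 10*w^3 + 8*w^2) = w*(w - 1)*(w^5 + 5*w^4 + 2*w^3 - 8*w^2) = w*(w - 1)^2*(w^4 + 6*w^3 + 8*w^2) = w^2*(w - 1)^2*(w^3 + 6*w^2 + 8*w) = w^3*(w - 1)^2*(w^2 + 6*w + 8) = w^3*(w - 1)^2*(w + 4)*(w + 2)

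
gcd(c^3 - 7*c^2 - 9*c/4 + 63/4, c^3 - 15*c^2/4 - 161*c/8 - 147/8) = c^2 - 11*c/2 - 21/2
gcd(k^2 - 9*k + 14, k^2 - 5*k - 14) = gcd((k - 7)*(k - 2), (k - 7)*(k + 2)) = k - 7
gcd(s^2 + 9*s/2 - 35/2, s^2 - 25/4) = s - 5/2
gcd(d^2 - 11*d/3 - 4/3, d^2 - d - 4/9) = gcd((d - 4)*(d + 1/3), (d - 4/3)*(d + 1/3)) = d + 1/3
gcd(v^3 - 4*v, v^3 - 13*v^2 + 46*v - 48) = v - 2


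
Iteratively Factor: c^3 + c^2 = (c + 1)*(c^2) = c*(c + 1)*(c)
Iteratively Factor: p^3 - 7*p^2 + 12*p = (p - 3)*(p^2 - 4*p) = (p - 4)*(p - 3)*(p)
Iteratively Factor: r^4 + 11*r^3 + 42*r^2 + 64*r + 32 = (r + 2)*(r^3 + 9*r^2 + 24*r + 16) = (r + 2)*(r + 4)*(r^2 + 5*r + 4) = (r + 1)*(r + 2)*(r + 4)*(r + 4)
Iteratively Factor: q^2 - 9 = (q - 3)*(q + 3)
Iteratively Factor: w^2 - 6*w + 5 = (w - 1)*(w - 5)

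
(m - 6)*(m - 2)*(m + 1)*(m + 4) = m^4 - 3*m^3 - 24*m^2 + 28*m + 48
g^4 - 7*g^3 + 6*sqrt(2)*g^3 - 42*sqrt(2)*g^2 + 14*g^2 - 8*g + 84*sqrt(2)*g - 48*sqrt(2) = (g - 4)*(g - 2)*(g - 1)*(g + 6*sqrt(2))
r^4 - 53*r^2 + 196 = (r - 7)*(r - 2)*(r + 2)*(r + 7)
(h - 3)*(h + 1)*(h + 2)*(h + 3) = h^4 + 3*h^3 - 7*h^2 - 27*h - 18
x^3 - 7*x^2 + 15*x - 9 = (x - 3)^2*(x - 1)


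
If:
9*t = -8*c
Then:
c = -9*t/8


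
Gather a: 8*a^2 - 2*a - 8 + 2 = 8*a^2 - 2*a - 6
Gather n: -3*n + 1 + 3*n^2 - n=3*n^2 - 4*n + 1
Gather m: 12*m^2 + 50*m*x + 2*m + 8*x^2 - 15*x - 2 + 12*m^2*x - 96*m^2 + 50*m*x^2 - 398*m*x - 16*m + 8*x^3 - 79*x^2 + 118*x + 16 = m^2*(12*x - 84) + m*(50*x^2 - 348*x - 14) + 8*x^3 - 71*x^2 + 103*x + 14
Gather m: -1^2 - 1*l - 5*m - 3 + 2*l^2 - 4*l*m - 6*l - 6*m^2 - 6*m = 2*l^2 - 7*l - 6*m^2 + m*(-4*l - 11) - 4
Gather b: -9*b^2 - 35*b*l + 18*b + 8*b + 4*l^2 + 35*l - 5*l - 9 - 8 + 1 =-9*b^2 + b*(26 - 35*l) + 4*l^2 + 30*l - 16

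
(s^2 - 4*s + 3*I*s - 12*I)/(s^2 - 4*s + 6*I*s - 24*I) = (s + 3*I)/(s + 6*I)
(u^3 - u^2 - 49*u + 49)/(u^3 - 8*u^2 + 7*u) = (u + 7)/u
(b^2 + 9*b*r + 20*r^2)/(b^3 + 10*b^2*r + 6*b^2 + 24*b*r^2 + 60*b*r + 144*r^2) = (b + 5*r)/(b^2 + 6*b*r + 6*b + 36*r)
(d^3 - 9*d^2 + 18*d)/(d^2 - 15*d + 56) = d*(d^2 - 9*d + 18)/(d^2 - 15*d + 56)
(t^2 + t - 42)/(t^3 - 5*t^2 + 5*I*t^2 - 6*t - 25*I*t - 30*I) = (t + 7)/(t^2 + t*(1 + 5*I) + 5*I)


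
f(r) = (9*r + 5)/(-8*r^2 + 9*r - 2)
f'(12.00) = 0.01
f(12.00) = -0.11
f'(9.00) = 0.02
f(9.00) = -0.15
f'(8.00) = 0.03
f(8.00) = -0.17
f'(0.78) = 1850.48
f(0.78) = 78.66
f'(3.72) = 0.20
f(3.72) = -0.49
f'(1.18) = 20.74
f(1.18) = -6.20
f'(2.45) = 0.72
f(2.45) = -0.97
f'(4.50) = 0.12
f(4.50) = -0.37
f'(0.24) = -438.25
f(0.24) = -23.80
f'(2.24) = 0.99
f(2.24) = -1.14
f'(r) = (9*r + 5)*(16*r - 9)/(-8*r^2 + 9*r - 2)^2 + 9/(-8*r^2 + 9*r - 2)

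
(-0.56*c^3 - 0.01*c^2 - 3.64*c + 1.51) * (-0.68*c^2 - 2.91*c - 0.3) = 0.3808*c^5 + 1.6364*c^4 + 2.6723*c^3 + 9.5686*c^2 - 3.3021*c - 0.453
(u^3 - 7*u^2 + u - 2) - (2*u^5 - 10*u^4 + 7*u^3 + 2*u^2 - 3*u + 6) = -2*u^5 + 10*u^4 - 6*u^3 - 9*u^2 + 4*u - 8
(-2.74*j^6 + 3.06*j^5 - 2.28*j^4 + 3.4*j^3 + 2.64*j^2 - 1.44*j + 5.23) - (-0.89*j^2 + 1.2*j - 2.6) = -2.74*j^6 + 3.06*j^5 - 2.28*j^4 + 3.4*j^3 + 3.53*j^2 - 2.64*j + 7.83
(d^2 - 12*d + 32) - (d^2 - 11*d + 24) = 8 - d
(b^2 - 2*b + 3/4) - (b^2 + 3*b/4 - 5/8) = 11/8 - 11*b/4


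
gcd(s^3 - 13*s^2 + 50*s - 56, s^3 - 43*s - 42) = s - 7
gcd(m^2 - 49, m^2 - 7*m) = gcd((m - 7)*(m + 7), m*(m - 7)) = m - 7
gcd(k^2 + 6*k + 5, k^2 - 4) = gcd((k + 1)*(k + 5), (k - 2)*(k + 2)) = 1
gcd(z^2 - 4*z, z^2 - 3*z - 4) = z - 4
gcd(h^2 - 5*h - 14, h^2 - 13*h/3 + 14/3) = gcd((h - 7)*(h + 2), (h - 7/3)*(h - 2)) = 1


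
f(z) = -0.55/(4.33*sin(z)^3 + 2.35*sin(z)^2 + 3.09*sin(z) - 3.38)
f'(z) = -0.55*(-12.99*sin(z)^2*cos(z) - 4.7*sin(z)*cos(z) - 3.09*cos(z))/(4.33*sin(z)^3 + 2.35*sin(z)^2 + 3.09*sin(z) - 3.38)^2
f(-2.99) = 0.14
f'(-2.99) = -0.10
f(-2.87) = 0.13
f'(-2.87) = -0.09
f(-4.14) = -0.16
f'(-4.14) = -0.41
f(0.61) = 22.38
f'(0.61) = 7498.71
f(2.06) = -0.13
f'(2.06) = -0.26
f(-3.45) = 0.26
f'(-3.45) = -0.68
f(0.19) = 0.20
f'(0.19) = 0.33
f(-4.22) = -0.13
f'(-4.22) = -0.26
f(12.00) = 0.11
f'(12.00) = 0.08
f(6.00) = 0.13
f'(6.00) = 0.09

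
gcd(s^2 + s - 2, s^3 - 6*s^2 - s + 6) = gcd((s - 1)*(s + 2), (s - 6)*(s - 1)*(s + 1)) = s - 1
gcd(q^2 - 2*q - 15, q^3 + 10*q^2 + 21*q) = q + 3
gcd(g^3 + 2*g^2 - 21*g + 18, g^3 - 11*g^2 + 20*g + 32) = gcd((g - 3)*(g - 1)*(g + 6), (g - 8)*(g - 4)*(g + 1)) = 1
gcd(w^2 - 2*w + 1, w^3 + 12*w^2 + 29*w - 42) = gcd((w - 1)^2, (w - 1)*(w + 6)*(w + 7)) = w - 1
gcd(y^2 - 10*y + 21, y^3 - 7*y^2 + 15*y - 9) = y - 3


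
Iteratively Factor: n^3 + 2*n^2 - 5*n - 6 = (n + 3)*(n^2 - n - 2) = (n - 2)*(n + 3)*(n + 1)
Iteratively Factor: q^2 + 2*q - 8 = (q + 4)*(q - 2)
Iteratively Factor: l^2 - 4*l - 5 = (l - 5)*(l + 1)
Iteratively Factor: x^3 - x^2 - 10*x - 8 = (x - 4)*(x^2 + 3*x + 2) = (x - 4)*(x + 1)*(x + 2)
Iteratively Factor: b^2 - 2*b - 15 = (b - 5)*(b + 3)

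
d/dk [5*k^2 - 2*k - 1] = 10*k - 2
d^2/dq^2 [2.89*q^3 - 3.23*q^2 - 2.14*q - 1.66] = 17.34*q - 6.46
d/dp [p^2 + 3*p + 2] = 2*p + 3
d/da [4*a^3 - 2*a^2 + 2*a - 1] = 12*a^2 - 4*a + 2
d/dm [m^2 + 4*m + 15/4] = 2*m + 4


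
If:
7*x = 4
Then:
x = 4/7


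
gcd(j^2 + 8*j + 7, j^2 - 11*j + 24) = 1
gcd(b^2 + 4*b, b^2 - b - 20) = b + 4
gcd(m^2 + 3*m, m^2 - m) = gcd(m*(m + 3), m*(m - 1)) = m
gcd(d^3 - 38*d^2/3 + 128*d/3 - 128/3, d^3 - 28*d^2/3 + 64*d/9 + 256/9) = d^2 - 32*d/3 + 64/3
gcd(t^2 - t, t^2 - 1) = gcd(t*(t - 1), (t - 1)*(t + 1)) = t - 1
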